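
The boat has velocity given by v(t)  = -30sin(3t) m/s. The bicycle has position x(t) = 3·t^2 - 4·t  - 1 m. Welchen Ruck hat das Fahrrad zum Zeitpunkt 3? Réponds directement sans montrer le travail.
j(3) = 0.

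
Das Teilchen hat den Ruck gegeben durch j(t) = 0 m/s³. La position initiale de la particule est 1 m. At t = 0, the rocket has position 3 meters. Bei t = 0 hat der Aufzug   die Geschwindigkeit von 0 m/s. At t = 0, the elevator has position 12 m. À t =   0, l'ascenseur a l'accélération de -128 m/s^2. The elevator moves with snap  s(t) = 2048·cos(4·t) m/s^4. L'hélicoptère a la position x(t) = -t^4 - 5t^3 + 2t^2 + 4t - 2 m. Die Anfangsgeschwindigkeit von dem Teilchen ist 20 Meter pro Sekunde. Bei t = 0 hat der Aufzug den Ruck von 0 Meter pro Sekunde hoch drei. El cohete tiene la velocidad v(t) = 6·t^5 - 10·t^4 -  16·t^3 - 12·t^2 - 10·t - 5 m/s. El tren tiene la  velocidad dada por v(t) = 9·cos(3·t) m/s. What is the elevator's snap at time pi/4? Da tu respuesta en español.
De la ecuación del snap s(t) = 2048·cos(4·t), sustituimos t = pi/4 para obtener s = -2048.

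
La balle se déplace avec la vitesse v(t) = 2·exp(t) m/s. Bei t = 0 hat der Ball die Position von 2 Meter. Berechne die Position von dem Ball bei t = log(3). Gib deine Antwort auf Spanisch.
Debemos encontrar la integral de nuestra ecuación de la velocidad v(t) = 2·exp(t) 1 vez. Integrando la velocidad y usando la condición inicial x(0) = 2, obtenemos x(t) = 2·exp(t). Usando x(t) = 2·exp(t) y sustituyendo t = log(3), encontramos x = 6.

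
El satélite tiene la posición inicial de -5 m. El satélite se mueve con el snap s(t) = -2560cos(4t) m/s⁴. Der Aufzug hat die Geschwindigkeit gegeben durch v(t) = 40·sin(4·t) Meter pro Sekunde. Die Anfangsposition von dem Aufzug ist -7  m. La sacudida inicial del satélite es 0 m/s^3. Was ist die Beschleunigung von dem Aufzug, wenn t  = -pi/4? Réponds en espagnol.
Para resolver esto, necesitamos tomar 1 derivada de nuestra ecuación de la velocidad v(t) = 40·sin(4·t). La derivada de la velocidad da la aceleración: a(t) = 160·cos(4·t). Tenemos la aceleración a(t) = 160·cos(4·t). Sustituyendo t = -pi/4: a(-pi/4) = -160.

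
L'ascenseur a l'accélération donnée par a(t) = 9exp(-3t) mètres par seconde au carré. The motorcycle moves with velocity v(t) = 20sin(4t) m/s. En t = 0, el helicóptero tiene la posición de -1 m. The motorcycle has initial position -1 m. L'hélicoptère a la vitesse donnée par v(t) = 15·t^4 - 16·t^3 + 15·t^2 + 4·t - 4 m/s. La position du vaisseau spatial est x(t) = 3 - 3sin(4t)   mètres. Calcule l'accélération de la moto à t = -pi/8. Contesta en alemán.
Wir müssen unsere Gleichung für die Geschwindigkeit v(t) = 20·sin(4·t) 1-mal ableiten. Die Ableitung von der Geschwindigkeit ergibt die Beschleunigung: a(t) = 80·cos(4·t). Aus der Gleichung für die Beschleunigung a(t) = 80·cos(4·t), setzen wir t = -pi/8 ein und erhalten a = 0.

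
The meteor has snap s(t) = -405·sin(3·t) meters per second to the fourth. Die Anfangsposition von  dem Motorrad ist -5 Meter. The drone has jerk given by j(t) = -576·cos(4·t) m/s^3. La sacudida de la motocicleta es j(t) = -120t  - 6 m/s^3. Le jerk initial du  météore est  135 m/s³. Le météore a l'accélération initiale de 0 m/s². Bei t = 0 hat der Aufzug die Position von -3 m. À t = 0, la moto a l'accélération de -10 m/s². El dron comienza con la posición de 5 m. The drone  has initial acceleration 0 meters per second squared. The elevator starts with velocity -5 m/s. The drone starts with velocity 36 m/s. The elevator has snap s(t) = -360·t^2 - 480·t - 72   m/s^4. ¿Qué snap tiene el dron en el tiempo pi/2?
Debemos derivar nuestra ecuación de la sacudida j(t) = -576·cos(4·t) 1 vez. Tomando d/dt de j(t), encontramos s(t) = 2304·sin(4·t). Usando s(t) = 2304·sin(4·t) y sustituyendo t = pi/2, encontramos s = 0.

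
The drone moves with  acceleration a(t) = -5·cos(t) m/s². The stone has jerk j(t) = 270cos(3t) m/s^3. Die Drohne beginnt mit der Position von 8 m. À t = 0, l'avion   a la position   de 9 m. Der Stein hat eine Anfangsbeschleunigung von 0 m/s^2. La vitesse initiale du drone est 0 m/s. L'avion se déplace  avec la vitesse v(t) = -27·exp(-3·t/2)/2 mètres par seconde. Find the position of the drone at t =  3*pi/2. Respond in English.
To find the answer, we compute 2 integrals of a(t) = -5·cos(t). Integrating acceleration and using the initial condition v(0) = 0, we get v(t) = -5·sin(t). The antiderivative of velocity, with x(0) = 8, gives position: x(t) = 5·cos(t) + 3. Using x(t) = 5·cos(t) + 3 and substituting t = 3*pi/2, we find x = 3.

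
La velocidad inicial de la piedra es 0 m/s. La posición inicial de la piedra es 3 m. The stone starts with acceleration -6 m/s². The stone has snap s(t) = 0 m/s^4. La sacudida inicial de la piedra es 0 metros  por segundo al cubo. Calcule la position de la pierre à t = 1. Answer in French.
Pour résoudre ceci, nous devons prendre 4 intégrales de notre équation du snap s(t) = 0. L'intégrale du snap est le jerk. En utilisant j(0) = 0, nous obtenons j(t) = 0. En prenant ∫j(t)dt et en appliquant a(0) = -6, nous trouvons a(t) = -6. En intégrant l'accélération et en utilisant la condition initiale v(0) = 0, nous obtenons v(t) = -6·t. En prenant ∫v(t)dt et en appliquant x(0) = 3, nous trouvons x(t) = 3 - 3·t^2. En utilisant x(t) = 3 - 3·t^2 et en substituant t = 1, nous trouvons x = 0.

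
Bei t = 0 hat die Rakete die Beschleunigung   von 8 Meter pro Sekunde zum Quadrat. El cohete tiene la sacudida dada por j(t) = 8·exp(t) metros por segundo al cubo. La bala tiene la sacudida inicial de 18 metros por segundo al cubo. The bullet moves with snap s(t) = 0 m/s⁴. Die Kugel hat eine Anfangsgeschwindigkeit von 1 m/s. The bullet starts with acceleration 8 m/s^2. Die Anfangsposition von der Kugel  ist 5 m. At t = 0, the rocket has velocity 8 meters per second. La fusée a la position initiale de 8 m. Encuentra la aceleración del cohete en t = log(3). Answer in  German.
Wir müssen die Stammfunktion unserer Gleichung für den Ruck j(t) = 8·exp(t) 1-mal finden. Das Integral von dem Ruck ist die Beschleunigung. Mit a(0) = 8 erhalten wir a(t) = 8·exp(t). Aus der Gleichung für die Beschleunigung a(t) = 8·exp(t), setzen wir t = log(3) ein und erhalten a = 24.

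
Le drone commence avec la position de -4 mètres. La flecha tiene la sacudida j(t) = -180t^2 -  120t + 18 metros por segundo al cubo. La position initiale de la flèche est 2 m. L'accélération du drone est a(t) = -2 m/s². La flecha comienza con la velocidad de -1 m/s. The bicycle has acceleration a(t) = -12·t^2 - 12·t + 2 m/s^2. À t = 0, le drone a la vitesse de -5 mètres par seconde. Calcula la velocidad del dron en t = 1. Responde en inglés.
We must find the antiderivative of our acceleration equation a(t) = -2 1 time. The antiderivative of acceleration, with v(0) = -5, gives velocity: v(t) = -2·t - 5. Using v(t) = -2·t - 5 and substituting t = 1, we find v = -7.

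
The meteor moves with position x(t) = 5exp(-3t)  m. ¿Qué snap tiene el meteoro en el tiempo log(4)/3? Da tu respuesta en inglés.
We must differentiate our position equation x(t) = 5·exp(-3·t) 4 times. Differentiating position, we get velocity: v(t) = -15·exp(-3·t). Taking d/dt of v(t), we find a(t) = 45·exp(-3·t). The derivative of acceleration gives jerk: j(t) = -135·exp(-3·t). Differentiating jerk, we get snap: s(t) = 405·exp(-3·t). From the given snap equation s(t) = 405·exp(-3·t), we substitute t = log(4)/3 to get s = 405/4.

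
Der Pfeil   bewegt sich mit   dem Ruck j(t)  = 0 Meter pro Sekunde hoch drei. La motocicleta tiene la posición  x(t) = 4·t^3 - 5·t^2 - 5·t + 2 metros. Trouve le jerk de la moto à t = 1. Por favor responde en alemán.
Ausgehend von der Position x(t) = 4·t^3 - 5·t^2 - 5·t + 2, nehmen wir 3 Ableitungen. Mit d/dt von x(t) finden wir v(t) = 12·t^2 - 10·t - 5. Die Ableitung von der Geschwindigkeit ergibt die Beschleunigung: a(t) = 24·t - 10. Durch Ableiten von der Beschleunigung erhalten wir den Ruck: j(t) = 24. Wir haben den Ruck j(t) = 24. Durch Einsetzen von t = 1: j(1) = 24.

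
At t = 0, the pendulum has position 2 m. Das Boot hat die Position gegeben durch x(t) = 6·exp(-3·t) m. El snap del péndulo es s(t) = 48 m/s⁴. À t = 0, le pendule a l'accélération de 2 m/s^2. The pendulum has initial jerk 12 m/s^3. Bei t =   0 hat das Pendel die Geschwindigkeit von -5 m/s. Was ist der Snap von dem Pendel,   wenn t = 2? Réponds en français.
De l'équation du snap s(t) = 48, nous substituons t = 2 pour obtenir s = 48.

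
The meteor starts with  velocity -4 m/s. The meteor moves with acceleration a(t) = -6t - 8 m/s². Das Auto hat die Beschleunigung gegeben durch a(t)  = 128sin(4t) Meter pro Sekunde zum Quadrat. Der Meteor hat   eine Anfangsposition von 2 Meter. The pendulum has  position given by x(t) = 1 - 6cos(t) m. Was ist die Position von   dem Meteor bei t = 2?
Um dies zu lösen, müssen wir 2 Integrale unserer Gleichung für die Beschleunigung a(t) = -6·t - 8 finden. Das Integral von der Beschleunigung, mit v(0) = -4, ergibt die Geschwindigkeit: v(t) = -3·t^2 - 8·t - 4. Die Stammfunktion von der Geschwindigkeit ist die Position. Mit x(0) = 2 erhalten wir x(t) = -t^3 - 4·t^2 - 4·t + 2. Aus der Gleichung für die Position x(t) = -t^3 - 4·t^2 - 4·t + 2, setzen wir t = 2 ein und erhalten x = -30.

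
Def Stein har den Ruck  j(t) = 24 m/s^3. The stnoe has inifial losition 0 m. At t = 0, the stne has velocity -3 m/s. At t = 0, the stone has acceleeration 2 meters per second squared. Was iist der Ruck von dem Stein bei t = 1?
Aus der Gleichung für den Ruck j(t) = 24, setzen wir t = 1 ein und erhalten j = 24.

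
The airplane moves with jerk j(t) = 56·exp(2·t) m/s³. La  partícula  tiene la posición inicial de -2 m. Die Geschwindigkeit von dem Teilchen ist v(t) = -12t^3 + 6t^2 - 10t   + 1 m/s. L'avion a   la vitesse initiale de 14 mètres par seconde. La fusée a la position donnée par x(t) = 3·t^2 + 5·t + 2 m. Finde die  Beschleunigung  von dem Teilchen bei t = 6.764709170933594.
Um dies zu lösen, müssen wir 1 Ableitung unserer Gleichung für die Geschwindigkeit v(t) = -12·t^3 + 6·t^2 - 10·t + 1 nehmen. Durch Ableiten von der Geschwindigkeit erhalten wir die Beschleunigung: a(t) = -36·t^2 + 12·t - 10. Wir haben die Beschleunigung a(t) = -36·t^2 + 12·t - 10. Durch Einsetzen von t = 6.764709170933594: a(6.764709170933594) = -1576.22993597207.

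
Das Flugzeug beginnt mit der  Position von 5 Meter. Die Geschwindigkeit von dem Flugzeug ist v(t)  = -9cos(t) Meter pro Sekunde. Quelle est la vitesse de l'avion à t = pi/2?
En utilisant v(t) = -9·cos(t) et en substituant t = pi/2, nous trouvons v = 0.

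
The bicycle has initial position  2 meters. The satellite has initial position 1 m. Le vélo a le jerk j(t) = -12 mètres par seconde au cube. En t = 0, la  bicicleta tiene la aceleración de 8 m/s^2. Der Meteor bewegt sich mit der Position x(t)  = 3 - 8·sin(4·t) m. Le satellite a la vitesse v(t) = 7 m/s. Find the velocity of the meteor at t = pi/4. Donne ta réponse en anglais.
We must differentiate our position equation x(t) = 3 - 8·sin(4·t) 1 time. Differentiating position, we get velocity: v(t) = -32·cos(4·t). Using v(t) = -32·cos(4·t) and substituting t = pi/4, we find v = 32.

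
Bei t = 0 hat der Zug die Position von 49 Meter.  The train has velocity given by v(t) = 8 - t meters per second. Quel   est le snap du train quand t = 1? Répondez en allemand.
Um dies zu lösen, müssen wir 3 Ableitungen unserer Gleichung für die Geschwindigkeit v(t) = 8 - t nehmen. Die Ableitung von der Geschwindigkeit ergibt die Beschleunigung: a(t) = -1. Die Ableitung von der Beschleunigung ergibt den Ruck: j(t) = 0. Mit d/dt von j(t) finden wir s(t) = 0. Wir haben den Snap s(t) = 0. Durch Einsetzen von t = 1: s(1) = 0.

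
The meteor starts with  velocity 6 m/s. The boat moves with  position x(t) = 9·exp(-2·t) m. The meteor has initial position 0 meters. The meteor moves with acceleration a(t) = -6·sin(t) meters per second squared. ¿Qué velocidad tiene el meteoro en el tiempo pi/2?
Para resolver esto, necesitamos tomar 1 integral de nuestra ecuación de la aceleración a(t) = -6·sin(t). Tomando ∫a(t)dt y aplicando v(0) = 6, encontramos v(t) = 6·cos(t). Usando v(t) = 6·cos(t) y sustituyendo t = pi/2, encontramos v = 0.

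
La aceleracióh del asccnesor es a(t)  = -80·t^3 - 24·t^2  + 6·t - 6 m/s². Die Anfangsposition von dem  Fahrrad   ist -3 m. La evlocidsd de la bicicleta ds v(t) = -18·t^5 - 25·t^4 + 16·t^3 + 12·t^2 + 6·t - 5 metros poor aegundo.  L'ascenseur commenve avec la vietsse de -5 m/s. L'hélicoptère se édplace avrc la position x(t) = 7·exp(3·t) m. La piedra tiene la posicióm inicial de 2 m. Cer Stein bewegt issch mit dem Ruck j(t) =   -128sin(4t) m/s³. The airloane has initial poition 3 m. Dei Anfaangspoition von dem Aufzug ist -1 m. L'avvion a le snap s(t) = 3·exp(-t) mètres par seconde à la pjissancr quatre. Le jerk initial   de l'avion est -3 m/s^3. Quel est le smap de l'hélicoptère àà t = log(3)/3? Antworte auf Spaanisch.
Debemos derivar nuestra ecuación de la posición x(t) = 7·exp(3·t) 4 veces. Derivando la posición, obtenemos la velocidad: v(t) = 21·exp(3·t). Tomando d/dt de v(t), encontramos a(t) = 63·exp(3·t). Derivando la aceleración, obtenemos la sacudida: j(t) = 189·exp(3·t). Tomando d/dt de j(t), encontramos s(t) = 567·exp(3·t). Tenemos el snap s(t) = 567·exp(3·t). Sustituyendo t = log(3)/3: s(log(3)/3) = 1701.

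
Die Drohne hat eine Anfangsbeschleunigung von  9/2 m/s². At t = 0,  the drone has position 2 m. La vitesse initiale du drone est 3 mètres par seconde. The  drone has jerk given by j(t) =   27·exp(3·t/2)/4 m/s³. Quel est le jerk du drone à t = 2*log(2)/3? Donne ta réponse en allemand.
Aus der Gleichung für den Ruck j(t) = 27·exp(3·t/2)/4, setzen wir t = 2*log(2)/3 ein und erhalten j = 27/2.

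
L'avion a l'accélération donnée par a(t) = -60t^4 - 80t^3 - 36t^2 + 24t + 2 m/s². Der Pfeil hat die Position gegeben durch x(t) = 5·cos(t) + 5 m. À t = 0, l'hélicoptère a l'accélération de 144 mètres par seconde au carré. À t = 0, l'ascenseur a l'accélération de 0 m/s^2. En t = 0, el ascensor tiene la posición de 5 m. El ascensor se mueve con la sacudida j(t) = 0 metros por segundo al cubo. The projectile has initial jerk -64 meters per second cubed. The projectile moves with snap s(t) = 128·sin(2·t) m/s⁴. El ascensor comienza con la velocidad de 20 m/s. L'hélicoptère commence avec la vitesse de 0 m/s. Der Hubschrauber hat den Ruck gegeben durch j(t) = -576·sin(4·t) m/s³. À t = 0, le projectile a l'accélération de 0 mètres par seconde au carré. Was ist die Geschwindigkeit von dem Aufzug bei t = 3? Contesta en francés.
Nous devons intégrer notre équation du jerk j(t) = 0 2 fois. En intégrant le jerk et en utilisant la condition initiale a(0) = 0, nous obtenons a(t) = 0. En prenant ∫a(t)dt et en appliquant v(0) = 20, nous trouvons v(t) = 20. En utilisant v(t) = 20 et en substituant t = 3, nous trouvons v = 20.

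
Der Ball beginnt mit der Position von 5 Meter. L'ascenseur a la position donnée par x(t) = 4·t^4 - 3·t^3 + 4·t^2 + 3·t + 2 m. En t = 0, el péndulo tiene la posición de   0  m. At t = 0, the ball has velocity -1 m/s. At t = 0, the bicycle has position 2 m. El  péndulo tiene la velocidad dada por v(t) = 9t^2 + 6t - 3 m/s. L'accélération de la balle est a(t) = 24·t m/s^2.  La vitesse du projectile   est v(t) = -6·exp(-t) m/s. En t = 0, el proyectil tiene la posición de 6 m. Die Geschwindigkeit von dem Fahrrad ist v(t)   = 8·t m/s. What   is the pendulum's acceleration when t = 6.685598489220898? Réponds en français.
En partant de la vitesse v(t) = 9·t^2 + 6·t - 3, nous prenons 1 dérivée. La dérivée de la vitesse donne l'accélération: a(t) = 18·t + 6. Nous avons l'accélération a(t) = 18·t + 6. En substituant t = 6.685598489220898: a(6.685598489220898) = 126.340772805976.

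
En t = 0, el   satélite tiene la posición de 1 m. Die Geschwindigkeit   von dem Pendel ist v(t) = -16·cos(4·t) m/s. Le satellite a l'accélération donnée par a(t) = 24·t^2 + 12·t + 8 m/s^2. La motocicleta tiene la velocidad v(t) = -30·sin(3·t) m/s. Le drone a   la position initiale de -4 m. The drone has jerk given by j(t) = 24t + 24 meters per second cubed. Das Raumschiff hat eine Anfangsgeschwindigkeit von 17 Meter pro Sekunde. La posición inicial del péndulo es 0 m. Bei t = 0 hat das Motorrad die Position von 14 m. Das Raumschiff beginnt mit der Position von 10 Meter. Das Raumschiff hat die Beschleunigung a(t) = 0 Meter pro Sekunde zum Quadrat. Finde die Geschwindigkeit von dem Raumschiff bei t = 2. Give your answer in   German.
Wir müssen unsere Gleichung für die Beschleunigung a(t) = 0 1-mal integrieren. Die Stammfunktion von der Beschleunigung ist die Geschwindigkeit. Mit v(0) = 17 erhalten wir v(t) = 17. Mit v(t) = 17 und Einsetzen von t = 2, finden wir v = 17.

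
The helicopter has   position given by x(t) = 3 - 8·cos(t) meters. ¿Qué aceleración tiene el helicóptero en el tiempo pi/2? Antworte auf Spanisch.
Partiendo de la posición x(t) = 3 - 8·cos(t), tomamos 2 derivadas. Derivando la posición, obtenemos la velocidad: v(t) = 8·sin(t). Tomando d/dt de v(t), encontramos a(t) = 8·cos(t). Usando a(t) = 8·cos(t) y sustituyendo t = pi/2, encontramos a = 0.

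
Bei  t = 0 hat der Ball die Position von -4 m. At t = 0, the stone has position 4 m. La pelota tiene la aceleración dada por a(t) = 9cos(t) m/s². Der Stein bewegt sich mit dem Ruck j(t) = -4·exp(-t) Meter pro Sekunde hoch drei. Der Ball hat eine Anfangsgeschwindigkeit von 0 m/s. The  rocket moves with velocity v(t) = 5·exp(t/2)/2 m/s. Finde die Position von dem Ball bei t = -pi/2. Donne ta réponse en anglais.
To solve this, we need to take 2 integrals of our acceleration equation a(t) = 9·cos(t). Integrating acceleration and using the initial condition v(0) = 0, we get v(t) = 9·sin(t). Taking ∫v(t)dt and applying x(0) = -4, we find x(t) = 5 - 9·cos(t). From the given position equation x(t) = 5 - 9·cos(t), we substitute t = -pi/2 to get x = 5.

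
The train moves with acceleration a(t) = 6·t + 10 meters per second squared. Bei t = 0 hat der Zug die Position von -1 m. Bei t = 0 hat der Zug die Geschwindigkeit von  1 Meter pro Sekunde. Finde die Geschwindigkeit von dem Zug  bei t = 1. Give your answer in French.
Pour résoudre ceci, nous devons prendre 1 primitive de notre équation de l'accélération a(t) = 6·t + 10. En intégrant l'accélération et en utilisant la condition initiale v(0) = 1, nous obtenons v(t) = 3·t^2 + 10·t + 1. Nous avons la vitesse v(t) = 3·t^2 + 10·t + 1. En substituant t = 1: v(1) = 14.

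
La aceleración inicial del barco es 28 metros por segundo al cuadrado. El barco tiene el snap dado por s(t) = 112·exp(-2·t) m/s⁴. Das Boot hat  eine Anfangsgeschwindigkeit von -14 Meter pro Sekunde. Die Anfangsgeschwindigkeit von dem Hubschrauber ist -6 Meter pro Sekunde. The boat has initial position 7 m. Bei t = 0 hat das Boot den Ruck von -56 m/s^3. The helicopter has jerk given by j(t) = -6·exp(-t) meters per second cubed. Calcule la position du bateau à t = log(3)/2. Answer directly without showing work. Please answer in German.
Bei t = log(3)/2, x = 7/3.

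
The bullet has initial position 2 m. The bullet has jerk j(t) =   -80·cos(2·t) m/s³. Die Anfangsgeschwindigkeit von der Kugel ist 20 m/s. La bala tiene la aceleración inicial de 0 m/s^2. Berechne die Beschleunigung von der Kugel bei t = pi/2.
Ausgehend von dem Ruck j(t) = -80·cos(2·t), nehmen wir 1 Stammfunktion. Die Stammfunktion von dem Ruck, mit a(0) = 0, ergibt die Beschleunigung: a(t) = -40·sin(2·t). Aus der Gleichung für die Beschleunigung a(t) = -40·sin(2·t), setzen wir t = pi/2 ein und erhalten a = 0.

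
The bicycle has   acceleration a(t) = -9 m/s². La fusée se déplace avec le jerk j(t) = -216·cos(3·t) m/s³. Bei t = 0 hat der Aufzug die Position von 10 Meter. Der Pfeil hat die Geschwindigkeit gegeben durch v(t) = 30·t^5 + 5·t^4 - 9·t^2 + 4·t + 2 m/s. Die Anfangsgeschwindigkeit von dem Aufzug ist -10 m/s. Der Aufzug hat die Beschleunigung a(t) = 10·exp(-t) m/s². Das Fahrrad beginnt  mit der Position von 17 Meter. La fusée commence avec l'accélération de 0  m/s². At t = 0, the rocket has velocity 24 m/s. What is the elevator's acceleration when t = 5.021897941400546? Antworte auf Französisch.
En utilisant a(t) = 10·exp(-t) et en substituant t = 5.021897941400546, nous trouvons a = 0.0659200359247236.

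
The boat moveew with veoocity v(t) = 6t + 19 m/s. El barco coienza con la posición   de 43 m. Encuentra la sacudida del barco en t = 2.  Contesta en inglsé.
We must differentiate our velocity equation v(t) = 6·t + 19 2 times. Taking d/dt of v(t), we find a(t) = 6. Taking d/dt of a(t), we find j(t) = 0. We have jerk j(t) = 0. Substituting t = 2: j(2) = 0.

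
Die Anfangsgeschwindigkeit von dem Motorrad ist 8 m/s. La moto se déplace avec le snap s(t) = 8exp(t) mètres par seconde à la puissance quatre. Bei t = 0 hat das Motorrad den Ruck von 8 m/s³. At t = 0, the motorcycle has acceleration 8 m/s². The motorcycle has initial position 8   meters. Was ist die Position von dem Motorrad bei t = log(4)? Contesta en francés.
En partant du snap s(t) = 8·exp(t), nous prenons 4 intégrales. En prenant ∫s(t)dt et en appliquant j(0) = 8, nous trouvons j(t) = 8·exp(t). L'intégrale du jerk est l'accélération. En utilisant a(0) = 8, nous obtenons a(t) = 8·exp(t). En intégrant l'accélération et en utilisant la condition initiale v(0) = 8, nous obtenons v(t) = 8·exp(t). En intégrant la vitesse et en utilisant la condition initiale x(0) = 8, nous obtenons x(t) = 8·exp(t). En utilisant x(t) = 8·exp(t) et en substituant t = log(4), nous trouvons x = 32.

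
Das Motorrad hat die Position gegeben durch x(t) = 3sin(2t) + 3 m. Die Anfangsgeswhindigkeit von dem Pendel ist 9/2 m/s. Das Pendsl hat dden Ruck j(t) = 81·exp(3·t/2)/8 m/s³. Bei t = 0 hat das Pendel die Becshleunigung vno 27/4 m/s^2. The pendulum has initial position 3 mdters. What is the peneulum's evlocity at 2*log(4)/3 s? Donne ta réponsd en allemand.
Um dies zu lösen, müssen wir 2 Stammfunktionen unserer Gleichung für den Ruck j(t) = 81·exp(3·t/2)/8 finden. Durch Integration von dem Ruck und Verwendung der Anfangsbedingung a(0) = 27/4, erhalten wir a(t) = 27·exp(3·t/2)/4. Die Stammfunktion von der Beschleunigung, mit v(0) = 9/2, ergibt die Geschwindigkeit: v(t) = 9·exp(3·t/2)/2. Mit v(t) = 9·exp(3·t/2)/2 und Einsetzen von t = 2*log(4)/3, finden wir v = 18.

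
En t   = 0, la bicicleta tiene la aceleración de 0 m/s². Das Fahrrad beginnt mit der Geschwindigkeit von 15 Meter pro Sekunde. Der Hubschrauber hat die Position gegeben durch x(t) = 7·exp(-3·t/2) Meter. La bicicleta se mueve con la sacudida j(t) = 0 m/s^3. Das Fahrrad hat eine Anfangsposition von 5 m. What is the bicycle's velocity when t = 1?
Starting from jerk j(t) = 0, we take 2 antiderivatives. Taking ∫j(t)dt and applying a(0) = 0, we find a(t) = 0. The integral of acceleration, with v(0) = 15, gives velocity: v(t) = 15. Using v(t) = 15 and substituting t = 1, we find v = 15.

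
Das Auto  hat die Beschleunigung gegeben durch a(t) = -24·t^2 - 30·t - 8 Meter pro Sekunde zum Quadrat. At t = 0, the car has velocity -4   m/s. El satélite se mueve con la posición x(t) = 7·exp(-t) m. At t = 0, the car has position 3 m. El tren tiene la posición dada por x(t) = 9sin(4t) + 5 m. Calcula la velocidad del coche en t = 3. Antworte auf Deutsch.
Ausgehend von der Beschleunigung a(t) = -24·t^2 - 30·t - 8, nehmen wir 1 Integral. Die Stammfunktion von der Beschleunigung ist die Geschwindigkeit. Mit v(0) = -4 erhalten wir v(t) = -8·t^3 - 15·t^2 - 8·t - 4. Aus der Gleichung für die Geschwindigkeit v(t) = -8·t^3 - 15·t^2 - 8·t - 4, setzen wir t = 3 ein und erhalten v = -379.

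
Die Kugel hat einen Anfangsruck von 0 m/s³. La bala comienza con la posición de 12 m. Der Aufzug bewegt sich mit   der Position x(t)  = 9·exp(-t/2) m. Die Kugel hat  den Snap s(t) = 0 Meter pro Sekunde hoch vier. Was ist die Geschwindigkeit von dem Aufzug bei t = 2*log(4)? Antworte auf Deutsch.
Um dies zu lösen, müssen wir 1 Ableitung unserer Gleichung für die Position x(t) = 9·exp(-t/2) nehmen. Durch Ableiten von der Position erhalten wir die Geschwindigkeit: v(t) = -9·exp(-t/2)/2. Wir haben die Geschwindigkeit v(t) = -9·exp(-t/2)/2. Durch Einsetzen von t = 2*log(4): v(2*log(4)) = -9/8.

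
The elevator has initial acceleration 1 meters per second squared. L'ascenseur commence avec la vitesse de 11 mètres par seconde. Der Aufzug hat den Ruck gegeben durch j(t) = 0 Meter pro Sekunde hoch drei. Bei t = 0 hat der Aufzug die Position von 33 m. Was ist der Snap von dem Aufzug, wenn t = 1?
Wir müssen unsere Gleichung für den Ruck j(t) = 0 1-mal ableiten. Die Ableitung von dem Ruck ergibt den Snap: s(t) = 0. Aus der Gleichung für den Snap s(t) = 0, setzen wir t = 1 ein und erhalten s = 0.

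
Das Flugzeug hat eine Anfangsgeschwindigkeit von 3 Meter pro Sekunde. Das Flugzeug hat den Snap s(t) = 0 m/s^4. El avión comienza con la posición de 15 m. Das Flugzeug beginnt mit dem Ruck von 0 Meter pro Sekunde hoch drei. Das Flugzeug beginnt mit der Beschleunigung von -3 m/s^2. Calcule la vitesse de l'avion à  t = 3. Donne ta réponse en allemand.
Wir müssen das Integral unserer Gleichung für den Snap s(t) = 0 3-mal finden. Das Integral von dem Snap ist der Ruck. Mit j(0) = 0 erhalten wir j(t) = 0. Durch Integration von dem Ruck und Verwendung der Anfangsbedingung a(0) = -3, erhalten wir a(t) = -3. Die Stammfunktion von der Beschleunigung ist die Geschwindigkeit. Mit v(0) = 3 erhalten wir v(t) = 3 - 3·t. Aus der Gleichung für die Geschwindigkeit v(t) = 3 - 3·t, setzen wir t = 3 ein und erhalten v = -6.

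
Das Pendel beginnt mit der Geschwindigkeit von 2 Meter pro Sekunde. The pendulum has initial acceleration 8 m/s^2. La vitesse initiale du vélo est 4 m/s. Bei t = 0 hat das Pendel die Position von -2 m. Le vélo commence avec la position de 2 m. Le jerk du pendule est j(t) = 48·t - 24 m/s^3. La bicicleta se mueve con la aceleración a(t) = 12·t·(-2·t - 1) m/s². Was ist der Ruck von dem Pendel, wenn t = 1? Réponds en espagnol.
Tenemos la sacudida j(t) = 48·t - 24. Sustituyendo t = 1: j(1) = 24.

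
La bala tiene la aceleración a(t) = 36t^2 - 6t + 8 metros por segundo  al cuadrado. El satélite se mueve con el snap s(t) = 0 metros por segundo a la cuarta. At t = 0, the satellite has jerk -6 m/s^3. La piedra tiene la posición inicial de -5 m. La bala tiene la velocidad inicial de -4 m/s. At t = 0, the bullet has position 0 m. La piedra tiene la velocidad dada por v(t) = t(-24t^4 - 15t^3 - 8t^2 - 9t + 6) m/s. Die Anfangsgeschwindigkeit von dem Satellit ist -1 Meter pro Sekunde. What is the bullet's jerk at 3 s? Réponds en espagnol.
Para resolver esto, necesitamos tomar 1 derivada de nuestra ecuación de la aceleración a(t) = 36·t^2 - 6·t + 8. Derivando la aceleración, obtenemos la sacudida: j(t) = 72·t - 6. Tenemos la sacudida j(t) = 72·t - 6. Sustituyendo t = 3: j(3) = 210.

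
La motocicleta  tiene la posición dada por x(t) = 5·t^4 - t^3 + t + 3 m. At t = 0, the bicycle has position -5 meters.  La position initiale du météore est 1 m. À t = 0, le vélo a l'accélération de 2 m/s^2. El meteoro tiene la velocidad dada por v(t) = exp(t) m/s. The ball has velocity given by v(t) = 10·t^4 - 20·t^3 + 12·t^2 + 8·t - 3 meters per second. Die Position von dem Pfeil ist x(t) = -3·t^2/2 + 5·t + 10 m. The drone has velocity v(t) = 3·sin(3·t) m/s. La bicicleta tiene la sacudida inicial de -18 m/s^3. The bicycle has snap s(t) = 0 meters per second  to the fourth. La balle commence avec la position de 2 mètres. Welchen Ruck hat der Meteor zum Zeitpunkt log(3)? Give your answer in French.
En partant de la vitesse v(t) = exp(t), nous prenons 2 dérivées. En prenant d/dt de v(t), nous trouvons a(t) = exp(t). En dérivant l'accélération, nous obtenons le jerk: j(t) = exp(t). En utilisant j(t) = exp(t) et en substituant t = log(3), nous trouvons j = 3.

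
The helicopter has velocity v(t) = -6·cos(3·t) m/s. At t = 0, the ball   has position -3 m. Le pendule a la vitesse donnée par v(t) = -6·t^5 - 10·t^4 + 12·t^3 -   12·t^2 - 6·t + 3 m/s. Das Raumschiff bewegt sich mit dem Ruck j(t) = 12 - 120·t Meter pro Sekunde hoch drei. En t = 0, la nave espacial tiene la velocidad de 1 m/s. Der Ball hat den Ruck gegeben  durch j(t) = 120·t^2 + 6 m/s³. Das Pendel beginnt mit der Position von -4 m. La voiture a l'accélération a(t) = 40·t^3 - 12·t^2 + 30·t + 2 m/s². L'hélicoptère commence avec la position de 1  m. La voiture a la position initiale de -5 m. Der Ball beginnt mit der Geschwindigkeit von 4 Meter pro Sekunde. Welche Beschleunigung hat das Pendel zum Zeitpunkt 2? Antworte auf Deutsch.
Wir müssen unsere Gleichung für die Geschwindigkeit v(t) = -6·t^5 - 10·t^4 + 12·t^3 - 12·t^2 - 6·t + 3 1-mal ableiten. Mit d/dt von v(t) finden wir a(t) = -30·t^4 - 40·t^3 + 36·t^2 - 24·t - 6. Aus der Gleichung für die Beschleunigung a(t) = -30·t^4 - 40·t^3 + 36·t^2 - 24·t - 6, setzen wir t = 2 ein und erhalten a = -710.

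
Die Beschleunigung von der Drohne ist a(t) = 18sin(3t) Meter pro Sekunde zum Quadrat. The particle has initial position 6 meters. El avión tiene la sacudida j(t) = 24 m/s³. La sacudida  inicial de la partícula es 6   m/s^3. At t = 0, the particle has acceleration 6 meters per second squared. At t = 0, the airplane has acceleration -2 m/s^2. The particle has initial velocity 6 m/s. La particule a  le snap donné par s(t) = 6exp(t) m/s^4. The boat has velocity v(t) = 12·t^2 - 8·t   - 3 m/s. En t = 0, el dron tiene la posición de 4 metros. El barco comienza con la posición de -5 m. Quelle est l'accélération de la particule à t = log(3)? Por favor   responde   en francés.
Pour résoudre ceci, nous devons prendre 2 intégrales de notre équation du snap s(t) = 6·exp(t). L'intégrale du snap, avec j(0) = 6, donne le jerk: j(t) = 6·exp(t). En intégrant le jerk et en utilisant la condition initiale a(0) = 6, nous obtenons a(t) = 6·exp(t). Nous avons l'accélération a(t) = 6·exp(t). En substituant t = log(3): a(log(3)) = 18.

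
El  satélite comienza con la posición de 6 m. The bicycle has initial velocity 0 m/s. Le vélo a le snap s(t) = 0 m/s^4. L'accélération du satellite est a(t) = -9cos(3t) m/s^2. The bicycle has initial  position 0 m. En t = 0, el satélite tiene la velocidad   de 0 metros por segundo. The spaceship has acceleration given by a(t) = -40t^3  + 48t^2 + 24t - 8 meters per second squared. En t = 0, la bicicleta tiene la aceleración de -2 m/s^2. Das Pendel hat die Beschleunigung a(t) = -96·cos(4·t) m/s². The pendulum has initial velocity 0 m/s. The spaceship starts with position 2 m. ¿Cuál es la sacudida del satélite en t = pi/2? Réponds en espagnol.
Partiendo de la aceleración a(t) = -9·cos(3·t), tomamos 1 derivada. Derivando la aceleración, obtenemos la sacudida: j(t) = 27·sin(3·t). Tenemos la sacudida j(t) = 27·sin(3·t). Sustituyendo t = pi/2: j(pi/2) = -27.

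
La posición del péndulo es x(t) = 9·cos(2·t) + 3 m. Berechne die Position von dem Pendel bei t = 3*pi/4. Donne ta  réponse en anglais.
We have position x(t) = 9·cos(2·t) + 3. Substituting t = 3*pi/4: x(3*pi/4) = 3.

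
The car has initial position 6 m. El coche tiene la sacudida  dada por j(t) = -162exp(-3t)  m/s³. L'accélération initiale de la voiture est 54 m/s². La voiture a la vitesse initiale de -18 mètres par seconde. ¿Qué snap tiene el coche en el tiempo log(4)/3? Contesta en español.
Para resolver esto, necesitamos tomar 1 derivada de nuestra ecuación de la sacudida j(t) = -162·exp(-3·t). Tomando d/dt de j(t), encontramos s(t) = 486·exp(-3·t). Usando s(t) = 486·exp(-3·t) y sustituyendo t = log(4)/3, encontramos s = 243/2.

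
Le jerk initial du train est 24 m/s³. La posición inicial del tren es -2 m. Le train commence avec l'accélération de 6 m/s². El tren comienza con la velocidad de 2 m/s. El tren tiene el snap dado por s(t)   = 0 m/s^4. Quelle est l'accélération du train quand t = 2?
Pour résoudre ceci, nous devons prendre 2 primitives de notre équation du snap s(t) = 0. La primitive du snap est le jerk. En utilisant j(0) = 24, nous obtenons j(t) = 24. La primitive du jerk est l'accélération. En utilisant a(0) = 6, nous obtenons a(t) = 24·t + 6. De l'équation de l'accélération a(t) = 24·t + 6, nous substituons t = 2 pour obtenir a = 54.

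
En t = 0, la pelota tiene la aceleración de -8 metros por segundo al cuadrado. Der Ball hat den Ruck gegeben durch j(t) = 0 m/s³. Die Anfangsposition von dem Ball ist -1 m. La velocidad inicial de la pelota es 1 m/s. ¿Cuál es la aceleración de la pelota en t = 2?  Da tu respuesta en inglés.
We need to integrate our jerk equation j(t) = 0 1 time. The antiderivative of jerk is acceleration. Using a(0) = -8, we get a(t) = -8. From the given acceleration equation a(t) = -8, we substitute t = 2 to get a = -8.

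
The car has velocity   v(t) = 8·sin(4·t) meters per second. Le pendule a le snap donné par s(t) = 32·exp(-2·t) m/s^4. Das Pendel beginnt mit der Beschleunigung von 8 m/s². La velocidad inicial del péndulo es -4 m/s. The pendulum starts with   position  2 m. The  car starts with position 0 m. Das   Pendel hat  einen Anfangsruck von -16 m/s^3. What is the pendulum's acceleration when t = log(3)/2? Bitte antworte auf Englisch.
To find the answer, we compute 2 integrals of s(t) = 32·exp(-2·t). Integrating snap and using the initial condition j(0) = -16, we get j(t) = -16·exp(-2·t). Integrating jerk and using the initial condition a(0) = 8, we get a(t) = 8·exp(-2·t). We have acceleration a(t) = 8·exp(-2·t). Substituting t = log(3)/2: a(log(3)/2) = 8/3.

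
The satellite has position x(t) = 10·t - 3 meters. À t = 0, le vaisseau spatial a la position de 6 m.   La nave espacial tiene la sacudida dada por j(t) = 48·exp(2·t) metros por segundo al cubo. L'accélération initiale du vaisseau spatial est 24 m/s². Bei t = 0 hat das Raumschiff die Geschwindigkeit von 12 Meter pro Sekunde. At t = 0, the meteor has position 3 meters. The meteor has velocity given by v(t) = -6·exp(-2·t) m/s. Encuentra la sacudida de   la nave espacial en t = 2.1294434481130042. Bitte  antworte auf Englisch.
Using j(t) = 48·exp(2·t) and substituting t = 2.1294434481130042, we find j = 3395.09800535860.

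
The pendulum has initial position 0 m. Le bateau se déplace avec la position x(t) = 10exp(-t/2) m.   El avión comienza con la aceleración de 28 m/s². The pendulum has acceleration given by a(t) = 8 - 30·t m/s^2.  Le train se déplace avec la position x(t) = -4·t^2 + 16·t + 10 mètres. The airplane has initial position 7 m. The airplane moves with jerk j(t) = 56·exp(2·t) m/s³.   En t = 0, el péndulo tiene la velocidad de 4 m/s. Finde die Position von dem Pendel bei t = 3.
Wir müssen unsere Gleichung für die Beschleunigung a(t) = 8 - 30·t 2-mal integrieren. Mit ∫a(t)dt und Anwendung von v(0) = 4, finden wir v(t) = -15·t^2 + 8·t + 4. Das Integral von der Geschwindigkeit ist die Position. Mit x(0) = 0 erhalten wir x(t) = -5·t^3 + 4·t^2 + 4·t. Wir haben die Position x(t) = -5·t^3 + 4·t^2 + 4·t. Durch Einsetzen von t = 3: x(3) = -87.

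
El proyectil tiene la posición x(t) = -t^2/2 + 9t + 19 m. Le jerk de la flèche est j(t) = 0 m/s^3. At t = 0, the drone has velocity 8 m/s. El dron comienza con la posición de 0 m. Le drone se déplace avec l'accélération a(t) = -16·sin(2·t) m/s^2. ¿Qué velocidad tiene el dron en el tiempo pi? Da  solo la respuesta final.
La velocidad en t = pi es v = 8.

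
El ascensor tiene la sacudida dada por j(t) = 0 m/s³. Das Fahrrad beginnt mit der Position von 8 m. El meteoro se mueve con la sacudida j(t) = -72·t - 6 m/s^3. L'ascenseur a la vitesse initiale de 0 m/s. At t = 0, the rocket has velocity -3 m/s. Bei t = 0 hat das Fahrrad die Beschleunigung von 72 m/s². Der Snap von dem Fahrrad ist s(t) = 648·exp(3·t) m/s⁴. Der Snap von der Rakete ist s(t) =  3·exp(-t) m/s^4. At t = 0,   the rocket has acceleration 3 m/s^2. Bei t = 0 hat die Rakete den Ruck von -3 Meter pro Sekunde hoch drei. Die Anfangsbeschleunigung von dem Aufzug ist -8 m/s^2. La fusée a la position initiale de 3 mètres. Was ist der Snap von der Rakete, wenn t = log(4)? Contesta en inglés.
From the given snap equation s(t) = 3·exp(-t), we substitute t = log(4) to get s = 3/4.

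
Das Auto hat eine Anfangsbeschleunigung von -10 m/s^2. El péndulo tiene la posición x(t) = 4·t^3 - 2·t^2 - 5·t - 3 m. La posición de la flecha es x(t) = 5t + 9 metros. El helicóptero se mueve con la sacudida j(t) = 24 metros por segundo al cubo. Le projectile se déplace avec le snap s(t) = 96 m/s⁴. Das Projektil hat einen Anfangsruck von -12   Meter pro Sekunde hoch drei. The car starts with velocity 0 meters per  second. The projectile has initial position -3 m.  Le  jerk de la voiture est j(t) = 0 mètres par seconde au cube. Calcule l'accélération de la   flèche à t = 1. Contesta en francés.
En partant de la position x(t) = 5·t + 9, nous prenons 2 dérivées. La dérivée de la position donne la vitesse: v(t) = 5. En dérivant la vitesse, nous obtenons l'accélération: a(t) = 0. De l'équation de l'accélération a(t) = 0, nous substituons t = 1 pour obtenir a = 0.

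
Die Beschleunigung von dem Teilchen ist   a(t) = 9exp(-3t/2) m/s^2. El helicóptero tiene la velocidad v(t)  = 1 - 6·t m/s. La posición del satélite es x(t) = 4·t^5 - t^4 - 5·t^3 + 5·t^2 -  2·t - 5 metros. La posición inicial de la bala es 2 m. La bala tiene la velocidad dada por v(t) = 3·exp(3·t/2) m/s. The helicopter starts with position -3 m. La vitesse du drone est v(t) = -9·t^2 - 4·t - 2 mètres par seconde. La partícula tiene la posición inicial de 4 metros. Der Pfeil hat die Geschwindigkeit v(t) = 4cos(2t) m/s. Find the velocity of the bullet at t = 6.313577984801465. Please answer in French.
De l'équation de la vitesse v(t) = 3·exp(3·t/2), nous substituons t = 6.313577984801465 pour obtenir v = 38908.9377672859.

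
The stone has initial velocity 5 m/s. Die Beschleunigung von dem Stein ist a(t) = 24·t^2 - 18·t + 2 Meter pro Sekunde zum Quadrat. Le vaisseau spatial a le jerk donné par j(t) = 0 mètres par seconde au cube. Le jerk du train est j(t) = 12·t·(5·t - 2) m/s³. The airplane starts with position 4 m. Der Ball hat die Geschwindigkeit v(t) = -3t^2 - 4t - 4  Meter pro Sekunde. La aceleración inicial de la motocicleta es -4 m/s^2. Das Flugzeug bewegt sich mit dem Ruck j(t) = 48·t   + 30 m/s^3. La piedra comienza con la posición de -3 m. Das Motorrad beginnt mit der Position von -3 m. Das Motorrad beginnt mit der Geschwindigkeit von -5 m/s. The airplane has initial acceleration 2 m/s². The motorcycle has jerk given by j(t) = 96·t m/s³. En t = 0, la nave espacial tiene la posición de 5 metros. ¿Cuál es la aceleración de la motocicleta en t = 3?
Debemos encontrar la integral de nuestra ecuación de la sacudida j(t) = 96·t 1 vez. La integral de la sacudida, con a(0) = -4, da la aceleración: a(t) = 48·t^2 - 4. Usando a(t) = 48·t^2 - 4 y sustituyendo t = 3, encontramos a = 428.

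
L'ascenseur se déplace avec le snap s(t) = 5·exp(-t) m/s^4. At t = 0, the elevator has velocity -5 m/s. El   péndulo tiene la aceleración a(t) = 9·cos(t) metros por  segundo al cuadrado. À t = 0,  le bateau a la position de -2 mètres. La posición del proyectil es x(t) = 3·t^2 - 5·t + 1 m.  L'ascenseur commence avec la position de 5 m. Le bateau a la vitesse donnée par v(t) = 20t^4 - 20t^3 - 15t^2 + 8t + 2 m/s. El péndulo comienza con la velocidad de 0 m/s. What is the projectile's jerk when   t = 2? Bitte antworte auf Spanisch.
Para resolver esto, necesitamos tomar 3 derivadas de nuestra ecuación de la posición x(t) = 3·t^2 - 5·t + 1. Tomando d/dt de x(t), encontramos v(t) = 6·t - 5. La derivada de la velocidad da la aceleración: a(t) = 6. La derivada de la aceleración da la sacudida: j(t) = 0. Tenemos la sacudida j(t) = 0. Sustituyendo t = 2: j(2) = 0.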